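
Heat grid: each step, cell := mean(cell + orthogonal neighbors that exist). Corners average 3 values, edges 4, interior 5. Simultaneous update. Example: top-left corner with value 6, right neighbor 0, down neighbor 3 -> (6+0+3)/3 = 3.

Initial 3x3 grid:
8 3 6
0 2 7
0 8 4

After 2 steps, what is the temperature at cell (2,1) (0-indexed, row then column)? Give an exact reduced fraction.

Step 1: cell (2,1) = 7/2
Step 2: cell (2,1) = 33/8
Full grid after step 2:
  131/36 71/16 89/18
  77/24 39/10 245/48
  26/9 33/8 175/36

Answer: 33/8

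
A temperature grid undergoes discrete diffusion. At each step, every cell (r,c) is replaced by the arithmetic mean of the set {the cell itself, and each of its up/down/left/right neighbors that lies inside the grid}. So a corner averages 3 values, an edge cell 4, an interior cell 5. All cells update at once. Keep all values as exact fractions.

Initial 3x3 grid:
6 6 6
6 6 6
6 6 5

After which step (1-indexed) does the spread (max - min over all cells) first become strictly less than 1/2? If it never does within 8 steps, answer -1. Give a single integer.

Answer: 1

Derivation:
Step 1: max=6, min=17/3, spread=1/3
  -> spread < 1/2 first at step 1
Step 2: max=6, min=103/18, spread=5/18
Step 3: max=6, min=1255/216, spread=41/216
Step 4: max=2149/360, min=75629/12960, spread=347/2592
Step 5: max=21443/3600, min=4558663/777600, spread=2921/31104
Step 6: max=2566517/432000, min=274107461/46656000, spread=24611/373248
Step 7: max=57663259/9720000, min=16477437967/2799360000, spread=207329/4478976
Step 8: max=3071598401/518400000, min=989739647549/167961600000, spread=1746635/53747712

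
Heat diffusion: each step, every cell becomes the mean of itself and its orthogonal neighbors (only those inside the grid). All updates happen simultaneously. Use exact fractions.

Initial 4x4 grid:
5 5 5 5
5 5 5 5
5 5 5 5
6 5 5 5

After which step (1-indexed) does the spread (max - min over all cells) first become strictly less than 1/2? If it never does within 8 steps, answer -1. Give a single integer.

Step 1: max=16/3, min=5, spread=1/3
  -> spread < 1/2 first at step 1
Step 2: max=95/18, min=5, spread=5/18
Step 3: max=1121/216, min=5, spread=41/216
Step 4: max=33443/6480, min=5, spread=1043/6480
Step 5: max=997553/194400, min=5, spread=25553/194400
Step 6: max=29831459/5832000, min=90079/18000, spread=645863/5832000
Step 7: max=892441691/174960000, min=600971/120000, spread=16225973/174960000
Step 8: max=26721477983/5248800000, min=270701/54000, spread=409340783/5248800000

Answer: 1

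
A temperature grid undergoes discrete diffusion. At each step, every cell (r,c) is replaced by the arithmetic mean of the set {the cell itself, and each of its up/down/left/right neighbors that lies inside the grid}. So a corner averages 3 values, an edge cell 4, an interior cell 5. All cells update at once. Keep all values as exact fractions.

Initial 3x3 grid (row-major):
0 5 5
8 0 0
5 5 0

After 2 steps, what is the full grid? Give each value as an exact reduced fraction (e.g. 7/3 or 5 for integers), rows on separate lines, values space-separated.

After step 1:
  13/3 5/2 10/3
  13/4 18/5 5/4
  6 5/2 5/3
After step 2:
  121/36 413/120 85/36
  1031/240 131/50 197/80
  47/12 413/120 65/36

Answer: 121/36 413/120 85/36
1031/240 131/50 197/80
47/12 413/120 65/36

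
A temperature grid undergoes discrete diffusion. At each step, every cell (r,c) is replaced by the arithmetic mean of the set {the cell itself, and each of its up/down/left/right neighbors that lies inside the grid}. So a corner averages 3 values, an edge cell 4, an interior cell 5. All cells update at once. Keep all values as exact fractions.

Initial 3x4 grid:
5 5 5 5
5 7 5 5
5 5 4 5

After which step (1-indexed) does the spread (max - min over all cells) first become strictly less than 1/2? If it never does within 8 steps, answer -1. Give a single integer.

Answer: 3

Derivation:
Step 1: max=11/2, min=14/3, spread=5/6
Step 2: max=537/100, min=173/36, spread=127/225
Step 3: max=12707/2400, min=2653/540, spread=8243/21600
  -> spread < 1/2 first at step 3
Step 4: max=113987/21600, min=80239/16200, spread=4201/12960
Step 5: max=6793903/1296000, min=4861811/972000, spread=186893/777600
Step 6: max=406616117/77760000, min=293024269/58320000, spread=1910051/9331200
Step 7: max=24303228703/4665600000, min=17664423971/3499200000, spread=90079609/559872000
Step 8: max=1454620663277/279936000000, min=1062957658489/209952000000, spread=896250847/6718464000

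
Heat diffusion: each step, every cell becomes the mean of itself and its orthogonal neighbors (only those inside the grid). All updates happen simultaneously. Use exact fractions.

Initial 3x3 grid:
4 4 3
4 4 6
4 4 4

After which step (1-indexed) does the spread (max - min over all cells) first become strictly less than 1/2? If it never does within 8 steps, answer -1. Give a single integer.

Step 1: max=14/3, min=15/4, spread=11/12
Step 2: max=353/80, min=47/12, spread=119/240
  -> spread < 1/2 first at step 2
Step 3: max=9349/2160, min=4829/1200, spread=821/2700
Step 4: max=1221577/288000, min=174631/43200, spread=172111/864000
Step 5: max=32875621/7776000, min=10599457/2592000, spread=4309/31104
Step 6: max=1958423987/466560000, min=212561693/51840000, spread=36295/373248
Step 7: max=117211823989/27993600000, min=38433580913/9331200000, spread=305773/4478976
Step 8: max=7012212987683/1679616000000, min=2310571506311/559872000000, spread=2575951/53747712

Answer: 2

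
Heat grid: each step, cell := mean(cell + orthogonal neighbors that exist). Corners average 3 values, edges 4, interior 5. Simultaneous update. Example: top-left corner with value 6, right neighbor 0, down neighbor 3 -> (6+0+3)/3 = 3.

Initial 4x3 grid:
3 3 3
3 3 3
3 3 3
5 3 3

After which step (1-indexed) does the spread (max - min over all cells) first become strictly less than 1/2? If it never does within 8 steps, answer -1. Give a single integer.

Answer: 3

Derivation:
Step 1: max=11/3, min=3, spread=2/3
Step 2: max=32/9, min=3, spread=5/9
Step 3: max=365/108, min=3, spread=41/108
  -> spread < 1/2 first at step 3
Step 4: max=43097/12960, min=3, spread=4217/12960
Step 5: max=2541949/777600, min=10879/3600, spread=38417/155520
Step 6: max=151168211/46656000, min=218597/72000, spread=1903471/9331200
Step 7: max=8999069089/2799360000, min=6595759/2160000, spread=18038617/111974400
Step 8: max=537152982851/167961600000, min=596126759/194400000, spread=883978523/6718464000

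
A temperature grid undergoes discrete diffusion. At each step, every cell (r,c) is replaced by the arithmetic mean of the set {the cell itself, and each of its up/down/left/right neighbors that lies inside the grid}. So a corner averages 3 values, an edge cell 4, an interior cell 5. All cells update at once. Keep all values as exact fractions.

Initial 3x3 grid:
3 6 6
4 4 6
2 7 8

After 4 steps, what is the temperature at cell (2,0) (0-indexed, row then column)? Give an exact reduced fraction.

Answer: 309089/64800

Derivation:
Step 1: cell (2,0) = 13/3
Step 2: cell (2,0) = 77/18
Step 3: cell (2,0) = 5077/1080
Step 4: cell (2,0) = 309089/64800
Full grid after step 4:
  74891/16200 4374701/864000 25939/4800
  4066951/864000 1829837/360000 100637/18000
  309089/64800 4532951/864000 80467/14400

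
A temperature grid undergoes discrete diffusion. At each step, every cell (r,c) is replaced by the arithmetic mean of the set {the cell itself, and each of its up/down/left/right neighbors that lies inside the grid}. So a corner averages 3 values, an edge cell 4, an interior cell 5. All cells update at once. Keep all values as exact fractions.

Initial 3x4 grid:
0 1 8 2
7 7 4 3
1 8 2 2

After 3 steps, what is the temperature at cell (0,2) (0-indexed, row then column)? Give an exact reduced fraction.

Step 1: cell (0,2) = 15/4
Step 2: cell (0,2) = 1013/240
Step 3: cell (0,2) = 28667/7200
Full grid after step 3:
  4217/1080 29047/7200 28667/7200 4099/1080
  6711/1600 542/125 3047/750 51599/14400
  9809/2160 15961/3600 1787/450 7553/2160

Answer: 28667/7200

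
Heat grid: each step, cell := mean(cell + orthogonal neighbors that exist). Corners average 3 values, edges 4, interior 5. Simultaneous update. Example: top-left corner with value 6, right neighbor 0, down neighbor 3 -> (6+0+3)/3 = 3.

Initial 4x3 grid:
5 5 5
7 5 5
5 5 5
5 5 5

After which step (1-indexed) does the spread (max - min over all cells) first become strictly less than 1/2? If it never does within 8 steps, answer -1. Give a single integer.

Step 1: max=17/3, min=5, spread=2/3
Step 2: max=331/60, min=5, spread=31/60
Step 3: max=2911/540, min=5, spread=211/540
  -> spread < 1/2 first at step 3
Step 4: max=286897/54000, min=4547/900, spread=14077/54000
Step 5: max=2570407/486000, min=273683/54000, spread=5363/24300
Step 6: max=76640809/14580000, min=152869/30000, spread=93859/583200
Step 7: max=4584274481/874800000, min=248336467/48600000, spread=4568723/34992000
Step 8: max=274220435629/52488000000, min=7471618889/1458000000, spread=8387449/83980800

Answer: 3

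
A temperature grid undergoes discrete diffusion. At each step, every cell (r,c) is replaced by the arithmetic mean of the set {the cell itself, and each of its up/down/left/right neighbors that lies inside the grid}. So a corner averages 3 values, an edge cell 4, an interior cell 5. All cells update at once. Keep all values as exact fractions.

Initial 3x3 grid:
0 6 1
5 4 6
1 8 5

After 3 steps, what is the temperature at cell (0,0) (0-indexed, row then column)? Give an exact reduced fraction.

Step 1: cell (0,0) = 11/3
Step 2: cell (0,0) = 107/36
Step 3: cell (0,0) = 8113/2160
Full grid after step 3:
  8113/2160 17657/4800 9323/2160
  26873/7200 9059/2000 15899/3600
  2407/540 10841/2400 5539/1080

Answer: 8113/2160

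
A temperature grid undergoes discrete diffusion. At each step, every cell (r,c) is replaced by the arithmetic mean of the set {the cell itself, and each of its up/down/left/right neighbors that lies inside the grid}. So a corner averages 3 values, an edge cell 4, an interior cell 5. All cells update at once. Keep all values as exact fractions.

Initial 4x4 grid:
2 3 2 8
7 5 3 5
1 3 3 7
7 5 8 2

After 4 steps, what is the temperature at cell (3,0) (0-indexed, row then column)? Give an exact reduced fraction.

Answer: 146797/32400

Derivation:
Step 1: cell (3,0) = 13/3
Step 2: cell (3,0) = 175/36
Step 3: cell (3,0) = 4807/1080
Step 4: cell (3,0) = 146797/32400
Full grid after step 4:
  81869/21600 71651/18000 74803/18000 6097/1350
  290299/72000 239131/60000 65957/15000 81413/18000
  906689/216000 397213/90000 802357/180000 258847/54000
  146797/32400 972509/216000 1032973/216000 310003/64800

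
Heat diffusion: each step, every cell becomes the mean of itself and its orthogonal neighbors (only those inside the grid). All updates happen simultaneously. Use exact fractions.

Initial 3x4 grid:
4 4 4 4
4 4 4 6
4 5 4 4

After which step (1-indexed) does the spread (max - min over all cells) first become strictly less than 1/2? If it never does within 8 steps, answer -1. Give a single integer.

Step 1: max=14/3, min=4, spread=2/3
Step 2: max=547/120, min=4, spread=67/120
Step 3: max=604/135, min=731/180, spread=223/540
  -> spread < 1/2 first at step 3
Step 4: max=286081/64800, min=22153/5400, spread=4049/12960
Step 5: max=17074409/3888000, min=446129/108000, spread=202753/777600
Step 6: max=1017973351/233280000, min=40408999/9720000, spread=385259/1866240
Step 7: max=60825359909/13996800000, min=2435385091/583200000, spread=95044709/559872000
Step 8: max=3635808336031/839808000000, min=16299315341/3888000000, spread=921249779/6718464000

Answer: 3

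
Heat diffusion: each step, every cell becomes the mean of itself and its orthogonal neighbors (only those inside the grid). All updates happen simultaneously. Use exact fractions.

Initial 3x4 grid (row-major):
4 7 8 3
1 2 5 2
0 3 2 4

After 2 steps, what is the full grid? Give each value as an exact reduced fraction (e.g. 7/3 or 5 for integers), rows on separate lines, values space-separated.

Answer: 11/3 93/20 287/60 163/36
641/240 323/100 403/100 143/40
29/18 611/240 703/240 29/9

Derivation:
After step 1:
  4 21/4 23/4 13/3
  7/4 18/5 19/5 7/2
  4/3 7/4 7/2 8/3
After step 2:
  11/3 93/20 287/60 163/36
  641/240 323/100 403/100 143/40
  29/18 611/240 703/240 29/9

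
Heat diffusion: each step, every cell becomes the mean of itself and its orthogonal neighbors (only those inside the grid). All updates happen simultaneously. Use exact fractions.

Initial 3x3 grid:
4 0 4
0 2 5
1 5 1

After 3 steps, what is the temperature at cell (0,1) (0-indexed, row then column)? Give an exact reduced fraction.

Step 1: cell (0,1) = 5/2
Step 2: cell (0,1) = 277/120
Step 3: cell (0,1) = 16889/7200
Full grid after step 3:
  4349/2160 16889/7200 979/360
  29203/14400 2431/1000 5041/1800
  43/20 35753/14400 6169/2160

Answer: 16889/7200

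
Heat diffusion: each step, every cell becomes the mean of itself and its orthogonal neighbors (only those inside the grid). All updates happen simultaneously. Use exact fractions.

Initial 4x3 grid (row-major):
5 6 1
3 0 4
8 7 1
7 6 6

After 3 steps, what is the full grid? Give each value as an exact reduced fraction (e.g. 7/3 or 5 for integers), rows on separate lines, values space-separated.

After step 1:
  14/3 3 11/3
  4 4 3/2
  25/4 22/5 9/2
  7 13/2 13/3
After step 2:
  35/9 23/6 49/18
  227/48 169/50 41/12
  433/80 513/100 221/60
  79/12 667/120 46/9
After step 3:
  1793/432 6221/1800 359/108
  31339/7200 24587/6000 5941/1800
  4371/800 27797/6000 15607/3600
  4213/720 40289/7200 5167/1080

Answer: 1793/432 6221/1800 359/108
31339/7200 24587/6000 5941/1800
4371/800 27797/6000 15607/3600
4213/720 40289/7200 5167/1080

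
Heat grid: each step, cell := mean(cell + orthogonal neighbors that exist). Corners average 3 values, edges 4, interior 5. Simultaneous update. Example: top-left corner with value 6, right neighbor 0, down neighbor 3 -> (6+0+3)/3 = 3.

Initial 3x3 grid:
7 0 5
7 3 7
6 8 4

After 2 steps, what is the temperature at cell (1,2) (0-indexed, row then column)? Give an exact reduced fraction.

Step 1: cell (1,2) = 19/4
Step 2: cell (1,2) = 241/48
Full grid after step 2:
  85/18 209/48 25/6
  269/48 49/10 241/48
  6 283/48 49/9

Answer: 241/48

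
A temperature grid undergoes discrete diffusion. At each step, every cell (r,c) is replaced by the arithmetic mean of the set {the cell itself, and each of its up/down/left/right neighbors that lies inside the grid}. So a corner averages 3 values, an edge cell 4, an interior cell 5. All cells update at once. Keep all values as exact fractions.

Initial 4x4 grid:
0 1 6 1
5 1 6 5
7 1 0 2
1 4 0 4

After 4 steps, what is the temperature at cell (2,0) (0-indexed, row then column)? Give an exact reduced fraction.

Answer: 68903/24000

Derivation:
Step 1: cell (2,0) = 7/2
Step 2: cell (2,0) = 267/80
Step 3: cell (2,0) = 2333/800
Step 4: cell (2,0) = 68903/24000
Full grid after step 4:
  11921/4320 101729/36000 111797/36000 70399/21600
  201133/72000 170239/60000 6997/2400 222619/72000
  68903/24000 10669/4000 52923/20000 21067/8000
  19963/7200 31289/12000 28213/12000 689/288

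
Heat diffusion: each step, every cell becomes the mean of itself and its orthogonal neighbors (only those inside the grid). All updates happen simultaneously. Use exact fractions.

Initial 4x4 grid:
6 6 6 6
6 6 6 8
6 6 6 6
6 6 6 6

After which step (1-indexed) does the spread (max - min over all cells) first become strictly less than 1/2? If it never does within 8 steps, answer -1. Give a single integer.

Answer: 3

Derivation:
Step 1: max=20/3, min=6, spread=2/3
Step 2: max=391/60, min=6, spread=31/60
Step 3: max=3451/540, min=6, spread=211/540
  -> spread < 1/2 first at step 3
Step 4: max=340843/54000, min=6, spread=16843/54000
Step 5: max=3054643/486000, min=27079/4500, spread=130111/486000
Step 6: max=91122367/14580000, min=1627159/270000, spread=3255781/14580000
Step 7: max=2724753691/437400000, min=1631107/270000, spread=82360351/437400000
Step 8: max=81483316891/13122000000, min=294106441/48600000, spread=2074577821/13122000000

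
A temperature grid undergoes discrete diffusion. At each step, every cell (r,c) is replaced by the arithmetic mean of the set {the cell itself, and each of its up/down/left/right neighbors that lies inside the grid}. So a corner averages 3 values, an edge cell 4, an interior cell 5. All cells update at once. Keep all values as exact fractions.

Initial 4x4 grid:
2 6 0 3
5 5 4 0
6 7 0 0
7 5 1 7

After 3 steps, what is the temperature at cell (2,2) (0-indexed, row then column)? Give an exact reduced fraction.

Answer: 19057/6000

Derivation:
Step 1: cell (2,2) = 12/5
Step 2: cell (2,2) = 69/25
Step 3: cell (2,2) = 19057/6000
Full grid after step 3:
  9509/2160 12889/3600 3391/1200 59/30
  33113/7200 24887/6000 1349/500 2591/1200
  12563/2400 429/100 19057/6000 8129/3600
  79/15 11113/2400 24043/7200 5779/2160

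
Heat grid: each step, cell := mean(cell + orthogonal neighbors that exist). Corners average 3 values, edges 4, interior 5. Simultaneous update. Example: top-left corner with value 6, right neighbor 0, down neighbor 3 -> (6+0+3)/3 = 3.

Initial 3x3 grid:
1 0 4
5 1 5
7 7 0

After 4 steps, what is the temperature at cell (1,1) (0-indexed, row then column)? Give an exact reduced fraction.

Step 1: cell (1,1) = 18/5
Step 2: cell (1,1) = 297/100
Step 3: cell (1,1) = 20459/6000
Step 4: cell (1,1) = 1166773/360000
Full grid after step 4:
  5321/1800 138803/48000 29701/10800
  1512727/432000 1166773/360000 461659/144000
  497887/129600 3286829/864000 151729/43200

Answer: 1166773/360000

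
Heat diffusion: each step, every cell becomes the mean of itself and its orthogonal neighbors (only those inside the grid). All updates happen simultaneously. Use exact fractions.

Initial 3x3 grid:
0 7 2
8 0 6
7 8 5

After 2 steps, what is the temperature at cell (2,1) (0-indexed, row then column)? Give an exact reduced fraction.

Answer: 31/5

Derivation:
Step 1: cell (2,1) = 5
Step 2: cell (2,1) = 31/5
Full grid after step 2:
  11/3 361/80 7/2
  1333/240 401/100 1223/240
  197/36 31/5 175/36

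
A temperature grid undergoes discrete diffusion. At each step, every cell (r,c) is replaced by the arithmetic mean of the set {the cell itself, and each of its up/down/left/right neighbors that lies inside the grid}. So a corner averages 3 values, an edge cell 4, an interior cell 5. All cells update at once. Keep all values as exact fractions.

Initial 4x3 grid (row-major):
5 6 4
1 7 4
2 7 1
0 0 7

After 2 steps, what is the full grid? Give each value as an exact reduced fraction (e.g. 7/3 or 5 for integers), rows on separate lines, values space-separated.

After step 1:
  4 11/2 14/3
  15/4 5 4
  5/2 17/5 19/4
  2/3 7/2 8/3
After step 2:
  53/12 115/24 85/18
  61/16 433/100 221/48
  619/240 383/100 889/240
  20/9 307/120 131/36

Answer: 53/12 115/24 85/18
61/16 433/100 221/48
619/240 383/100 889/240
20/9 307/120 131/36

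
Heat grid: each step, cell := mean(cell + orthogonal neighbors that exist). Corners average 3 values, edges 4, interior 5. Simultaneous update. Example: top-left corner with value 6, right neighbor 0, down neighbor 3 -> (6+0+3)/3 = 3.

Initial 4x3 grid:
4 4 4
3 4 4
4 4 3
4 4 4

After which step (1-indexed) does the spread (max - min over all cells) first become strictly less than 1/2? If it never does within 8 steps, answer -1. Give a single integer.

Step 1: max=4, min=11/3, spread=1/3
  -> spread < 1/2 first at step 1
Step 2: max=47/12, min=449/120, spread=7/40
Step 3: max=1393/360, min=13673/3600, spread=257/3600
Step 4: max=4619/1200, min=205783/54000, spread=259/6750
Step 5: max=38851/10125, min=6187261/1620000, spread=3211/180000
Step 6: max=37244119/9720000, min=46445803/12150000, spread=437383/48600000
Step 7: max=744322957/194400000, min=11152160933/2916000000, spread=6341711/1458000000
Step 8: max=133930094789/34992000000, min=334636574561/87480000000, spread=125774941/58320000000

Answer: 1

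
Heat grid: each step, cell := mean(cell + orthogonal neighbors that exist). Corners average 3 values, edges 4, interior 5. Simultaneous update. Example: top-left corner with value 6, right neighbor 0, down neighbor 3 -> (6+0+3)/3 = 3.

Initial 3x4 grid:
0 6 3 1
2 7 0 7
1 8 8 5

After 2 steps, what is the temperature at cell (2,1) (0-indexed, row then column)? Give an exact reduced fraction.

Step 1: cell (2,1) = 6
Step 2: cell (2,1) = 1171/240
Full grid after step 2:
  55/18 413/120 91/24 113/36
  403/120 221/50 103/25 223/48
  73/18 1171/240 275/48 91/18

Answer: 1171/240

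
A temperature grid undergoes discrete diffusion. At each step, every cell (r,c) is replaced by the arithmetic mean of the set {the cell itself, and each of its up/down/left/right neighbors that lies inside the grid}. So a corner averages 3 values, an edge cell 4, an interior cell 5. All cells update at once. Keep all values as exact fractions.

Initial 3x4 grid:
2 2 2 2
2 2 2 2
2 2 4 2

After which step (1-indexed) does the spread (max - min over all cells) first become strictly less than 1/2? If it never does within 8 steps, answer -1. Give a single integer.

Answer: 3

Derivation:
Step 1: max=8/3, min=2, spread=2/3
Step 2: max=151/60, min=2, spread=31/60
Step 3: max=1291/540, min=2, spread=211/540
  -> spread < 1/2 first at step 3
Step 4: max=124897/54000, min=1847/900, spread=14077/54000
Step 5: max=1112407/486000, min=111683/54000, spread=5363/24300
Step 6: max=32900809/14580000, min=62869/30000, spread=93859/583200
Step 7: max=1959874481/874800000, min=102536467/48600000, spread=4568723/34992000
Step 8: max=116756435629/52488000000, min=3097618889/1458000000, spread=8387449/83980800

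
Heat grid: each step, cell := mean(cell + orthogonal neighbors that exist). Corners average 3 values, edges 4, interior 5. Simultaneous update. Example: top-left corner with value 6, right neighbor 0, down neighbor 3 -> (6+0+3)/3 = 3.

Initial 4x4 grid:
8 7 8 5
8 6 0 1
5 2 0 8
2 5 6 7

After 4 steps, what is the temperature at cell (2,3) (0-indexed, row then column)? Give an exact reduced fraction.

Answer: 30959/7200

Derivation:
Step 1: cell (2,3) = 4
Step 2: cell (2,3) = 177/40
Step 3: cell (2,3) = 5113/1200
Step 4: cell (2,3) = 30959/7200
Full grid after step 4:
  386947/64800 1188889/216000 1044073/216000 288193/64800
  145823/27000 899089/180000 801163/180000 459809/108000
  42101/9000 263659/60000 254441/60000 30959/7200
  30971/7200 101441/24000 62231/14400 96091/21600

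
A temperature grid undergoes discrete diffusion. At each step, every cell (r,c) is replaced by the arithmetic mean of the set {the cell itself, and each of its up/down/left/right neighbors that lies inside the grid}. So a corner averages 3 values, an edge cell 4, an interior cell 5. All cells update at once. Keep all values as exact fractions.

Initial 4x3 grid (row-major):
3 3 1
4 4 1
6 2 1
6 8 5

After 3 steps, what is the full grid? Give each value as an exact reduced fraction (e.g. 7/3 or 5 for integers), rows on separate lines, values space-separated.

Answer: 3529/1080 903/320 4903/2160
5479/1440 617/200 1897/720
6443/1440 304/75 1187/360
2803/540 13337/2880 8977/2160

Derivation:
After step 1:
  10/3 11/4 5/3
  17/4 14/5 7/4
  9/2 21/5 9/4
  20/3 21/4 14/3
After step 2:
  31/9 211/80 37/18
  893/240 63/20 127/60
  1177/240 19/5 193/60
  197/36 1247/240 73/18
After step 3:
  3529/1080 903/320 4903/2160
  5479/1440 617/200 1897/720
  6443/1440 304/75 1187/360
  2803/540 13337/2880 8977/2160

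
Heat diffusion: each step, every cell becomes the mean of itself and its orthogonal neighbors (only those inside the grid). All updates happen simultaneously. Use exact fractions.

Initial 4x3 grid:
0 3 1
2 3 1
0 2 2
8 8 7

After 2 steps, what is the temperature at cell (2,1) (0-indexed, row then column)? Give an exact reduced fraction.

Answer: 349/100

Derivation:
Step 1: cell (2,1) = 3
Step 2: cell (2,1) = 349/100
Full grid after step 2:
  14/9 437/240 31/18
  487/240 199/100 517/240
  151/48 349/100 161/48
  175/36 81/16 179/36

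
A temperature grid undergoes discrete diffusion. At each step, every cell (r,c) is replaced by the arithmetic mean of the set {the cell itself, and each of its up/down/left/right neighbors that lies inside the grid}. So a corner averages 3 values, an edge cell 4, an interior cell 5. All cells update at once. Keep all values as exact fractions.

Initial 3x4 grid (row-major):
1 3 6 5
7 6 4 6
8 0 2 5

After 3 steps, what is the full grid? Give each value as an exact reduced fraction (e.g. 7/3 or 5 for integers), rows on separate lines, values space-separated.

Answer: 467/108 15869/3600 4061/900 5309/1080
32803/7200 25429/6000 8933/2000 5473/1200
71/16 10321/2400 29063/7200 9323/2160

Derivation:
After step 1:
  11/3 4 9/2 17/3
  11/2 4 24/5 5
  5 4 11/4 13/3
After step 2:
  79/18 97/24 569/120 91/18
  109/24 223/50 421/100 99/20
  29/6 63/16 953/240 145/36
After step 3:
  467/108 15869/3600 4061/900 5309/1080
  32803/7200 25429/6000 8933/2000 5473/1200
  71/16 10321/2400 29063/7200 9323/2160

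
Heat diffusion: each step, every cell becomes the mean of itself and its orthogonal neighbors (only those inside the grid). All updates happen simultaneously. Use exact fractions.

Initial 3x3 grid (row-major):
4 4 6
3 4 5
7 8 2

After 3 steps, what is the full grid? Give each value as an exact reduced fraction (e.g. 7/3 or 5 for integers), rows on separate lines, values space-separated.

After step 1:
  11/3 9/2 5
  9/2 24/5 17/4
  6 21/4 5
After step 2:
  38/9 539/120 55/12
  569/120 233/50 381/80
  21/4 421/80 29/6
After step 3:
  1211/270 32323/7200 369/80
  33973/7200 14351/3000 22607/4800
  3661/720 24007/4800 1783/360

Answer: 1211/270 32323/7200 369/80
33973/7200 14351/3000 22607/4800
3661/720 24007/4800 1783/360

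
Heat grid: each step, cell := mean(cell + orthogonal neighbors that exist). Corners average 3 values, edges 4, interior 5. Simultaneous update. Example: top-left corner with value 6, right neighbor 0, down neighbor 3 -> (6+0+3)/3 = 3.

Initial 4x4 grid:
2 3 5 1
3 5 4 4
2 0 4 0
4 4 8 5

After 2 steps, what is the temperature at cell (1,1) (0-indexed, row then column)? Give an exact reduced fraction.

Step 1: cell (1,1) = 3
Step 2: cell (1,1) = 343/100
Full grid after step 2:
  113/36 19/6 221/60 53/18
  131/48 343/100 161/50 397/120
  139/48 309/100 191/50 391/120
  115/36 187/48 1007/240 77/18

Answer: 343/100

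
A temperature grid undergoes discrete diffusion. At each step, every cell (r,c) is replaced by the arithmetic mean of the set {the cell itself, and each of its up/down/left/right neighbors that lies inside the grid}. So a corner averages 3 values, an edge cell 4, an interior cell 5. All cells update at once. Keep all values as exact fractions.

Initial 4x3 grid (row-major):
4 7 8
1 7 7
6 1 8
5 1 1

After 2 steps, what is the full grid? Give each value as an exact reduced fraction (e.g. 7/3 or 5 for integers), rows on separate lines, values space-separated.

Answer: 5 673/120 64/9
327/80 277/50 1421/240
327/80 187/50 1181/240
37/12 209/60 115/36

Derivation:
After step 1:
  4 13/2 22/3
  9/2 23/5 15/2
  13/4 23/5 17/4
  4 2 10/3
After step 2:
  5 673/120 64/9
  327/80 277/50 1421/240
  327/80 187/50 1181/240
  37/12 209/60 115/36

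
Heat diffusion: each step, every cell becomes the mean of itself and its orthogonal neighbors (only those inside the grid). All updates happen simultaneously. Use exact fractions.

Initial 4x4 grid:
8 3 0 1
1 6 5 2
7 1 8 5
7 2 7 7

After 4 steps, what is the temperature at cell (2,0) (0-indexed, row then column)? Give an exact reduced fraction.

Step 1: cell (2,0) = 4
Step 2: cell (2,0) = 589/120
Step 3: cell (2,0) = 16111/3600
Step 4: cell (2,0) = 502153/108000
Full grid after step 4:
  22331/5400 26831/7200 24547/7200 68257/21600
  6131/1440 63007/15000 15381/4000 18323/4800
  502153/108000 819839/180000 213371/45000 201931/43200
  305837/64800 1072181/216000 8833/1728 85343/16200

Answer: 502153/108000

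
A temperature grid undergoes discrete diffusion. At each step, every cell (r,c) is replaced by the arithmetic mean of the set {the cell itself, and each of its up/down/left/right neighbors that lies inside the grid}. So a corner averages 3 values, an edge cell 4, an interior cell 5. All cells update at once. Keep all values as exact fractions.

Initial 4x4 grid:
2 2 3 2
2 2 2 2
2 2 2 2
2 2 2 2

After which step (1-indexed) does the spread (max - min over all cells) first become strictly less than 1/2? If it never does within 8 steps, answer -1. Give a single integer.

Step 1: max=7/3, min=2, spread=1/3
  -> spread < 1/2 first at step 1
Step 2: max=271/120, min=2, spread=31/120
Step 3: max=2371/1080, min=2, spread=211/1080
Step 4: max=232843/108000, min=2, spread=16843/108000
Step 5: max=2082643/972000, min=18079/9000, spread=130111/972000
Step 6: max=61962367/29160000, min=1087159/540000, spread=3255781/29160000
Step 7: max=1849953691/874800000, min=1091107/540000, spread=82360351/874800000
Step 8: max=55239316891/26244000000, min=196906441/97200000, spread=2074577821/26244000000

Answer: 1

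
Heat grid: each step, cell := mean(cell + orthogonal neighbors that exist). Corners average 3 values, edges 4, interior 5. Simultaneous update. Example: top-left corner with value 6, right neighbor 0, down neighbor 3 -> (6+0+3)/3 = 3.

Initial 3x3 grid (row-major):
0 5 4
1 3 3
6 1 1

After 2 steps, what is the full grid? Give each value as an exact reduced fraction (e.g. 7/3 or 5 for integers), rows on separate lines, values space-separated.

Answer: 5/2 29/10 13/4
293/120 68/25 661/240
95/36 581/240 43/18

Derivation:
After step 1:
  2 3 4
  5/2 13/5 11/4
  8/3 11/4 5/3
After step 2:
  5/2 29/10 13/4
  293/120 68/25 661/240
  95/36 581/240 43/18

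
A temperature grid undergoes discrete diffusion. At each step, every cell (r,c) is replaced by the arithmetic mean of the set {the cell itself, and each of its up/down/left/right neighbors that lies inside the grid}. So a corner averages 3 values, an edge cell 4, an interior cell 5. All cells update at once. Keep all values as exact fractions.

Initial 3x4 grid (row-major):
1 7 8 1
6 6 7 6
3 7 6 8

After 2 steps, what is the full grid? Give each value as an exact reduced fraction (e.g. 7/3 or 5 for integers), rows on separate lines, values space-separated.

Answer: 85/18 1351/240 457/80 65/12
103/20 141/25 629/100 713/120
89/18 733/120 773/120 115/18

Derivation:
After step 1:
  14/3 11/2 23/4 5
  4 33/5 33/5 11/2
  16/3 11/2 7 20/3
After step 2:
  85/18 1351/240 457/80 65/12
  103/20 141/25 629/100 713/120
  89/18 733/120 773/120 115/18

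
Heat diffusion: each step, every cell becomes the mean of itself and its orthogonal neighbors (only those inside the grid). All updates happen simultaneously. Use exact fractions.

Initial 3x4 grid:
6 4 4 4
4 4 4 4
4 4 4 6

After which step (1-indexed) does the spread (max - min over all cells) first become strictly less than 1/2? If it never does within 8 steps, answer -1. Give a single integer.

Answer: 2

Derivation:
Step 1: max=14/3, min=4, spread=2/3
Step 2: max=41/9, min=33/8, spread=31/72
  -> spread < 1/2 first at step 2
Step 3: max=473/108, min=151/36, spread=5/27
Step 4: max=56057/12960, min=3381/800, spread=803/8100
Step 5: max=3336613/777600, min=1100071/259200, spread=91/1944
Step 6: max=199507067/46656000, min=27555881/6480000, spread=5523619/233280000
Step 7: max=11948452753/2799360000, min=1323961417/311040000, spread=205/17496
Step 8: max=716283302627/167961600000, min=238433034209/55987200000, spread=4921/839808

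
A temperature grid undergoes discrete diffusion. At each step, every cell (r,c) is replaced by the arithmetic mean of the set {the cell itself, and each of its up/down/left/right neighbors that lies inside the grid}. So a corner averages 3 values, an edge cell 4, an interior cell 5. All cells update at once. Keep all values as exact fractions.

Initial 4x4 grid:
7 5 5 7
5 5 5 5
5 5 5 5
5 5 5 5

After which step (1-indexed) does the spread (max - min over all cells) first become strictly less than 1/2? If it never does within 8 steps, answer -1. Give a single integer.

Step 1: max=17/3, min=5, spread=2/3
Step 2: max=50/9, min=5, spread=5/9
Step 3: max=1171/216, min=5, spread=91/216
  -> spread < 1/2 first at step 3
Step 4: max=34801/6480, min=377/75, spread=11141/32400
Step 5: max=345529/64800, min=90869/18000, spread=92003/324000
Step 6: max=51594857/9720000, min=114067/22500, spread=2317913/9720000
Step 7: max=1542158273/291600000, min=26375/5184, spread=58564523/291600000
Step 8: max=46121526581/8748000000, min=1240138993/243000000, spread=1476522833/8748000000

Answer: 3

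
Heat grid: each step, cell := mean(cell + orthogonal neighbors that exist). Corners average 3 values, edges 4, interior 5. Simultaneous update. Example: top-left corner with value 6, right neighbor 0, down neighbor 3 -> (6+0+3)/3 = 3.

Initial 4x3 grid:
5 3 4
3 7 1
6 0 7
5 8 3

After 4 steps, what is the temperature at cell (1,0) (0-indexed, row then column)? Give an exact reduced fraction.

Answer: 895753/216000

Derivation:
Step 1: cell (1,0) = 21/4
Step 2: cell (1,0) = 913/240
Step 3: cell (1,0) = 32689/7200
Step 4: cell (1,0) = 895753/216000
Full grid after step 4:
  546983/129600 3345017/864000 515933/129600
  895753/216000 1542733/360000 104891/27000
  1010633/216000 769679/180000 26653/6000
  301019/64800 1036853/216000 24037/5400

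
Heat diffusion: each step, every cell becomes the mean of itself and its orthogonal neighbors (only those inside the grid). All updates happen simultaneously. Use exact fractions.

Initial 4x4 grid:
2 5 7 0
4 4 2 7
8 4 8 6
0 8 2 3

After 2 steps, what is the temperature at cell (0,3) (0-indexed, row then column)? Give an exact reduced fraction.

Answer: 143/36

Derivation:
Step 1: cell (0,3) = 14/3
Step 2: cell (0,3) = 143/36
Full grid after step 2:
  38/9 58/15 137/30 143/36
  479/120 124/25 421/100 1201/240
  607/120 221/50 553/100 1069/240
  77/18 1229/240 1009/240 179/36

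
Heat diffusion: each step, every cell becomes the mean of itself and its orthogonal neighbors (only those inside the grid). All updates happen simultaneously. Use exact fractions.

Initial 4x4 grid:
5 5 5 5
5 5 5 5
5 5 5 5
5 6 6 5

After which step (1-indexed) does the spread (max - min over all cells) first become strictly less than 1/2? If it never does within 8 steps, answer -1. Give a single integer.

Answer: 2

Derivation:
Step 1: max=11/2, min=5, spread=1/2
Step 2: max=323/60, min=5, spread=23/60
  -> spread < 1/2 first at step 2
Step 3: max=9551/1800, min=5, spread=551/1800
Step 4: max=56863/10800, min=1129/225, spread=2671/10800
Step 5: max=8482427/1620000, min=452743/90000, spread=333053/1620000
Step 6: max=253473743/48600000, min=680773/135000, spread=8395463/48600000
Step 7: max=7580987951/1458000000, min=136473007/27000000, spread=211445573/1458000000
Step 8: max=9075148547/1749600000, min=6154076147/1215000000, spread=5331972383/43740000000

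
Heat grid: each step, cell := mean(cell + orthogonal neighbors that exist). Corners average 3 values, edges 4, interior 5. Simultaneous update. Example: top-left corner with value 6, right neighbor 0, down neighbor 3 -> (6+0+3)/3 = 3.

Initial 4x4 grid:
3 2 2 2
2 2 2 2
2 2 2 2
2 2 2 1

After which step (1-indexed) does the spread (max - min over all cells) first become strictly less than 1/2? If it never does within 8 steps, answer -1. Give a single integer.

Answer: 3

Derivation:
Step 1: max=7/3, min=5/3, spread=2/3
Step 2: max=41/18, min=31/18, spread=5/9
Step 3: max=473/216, min=391/216, spread=41/108
  -> spread < 1/2 first at step 3
Step 4: max=14003/6480, min=11917/6480, spread=1043/3240
Step 5: max=414353/194400, min=363247/194400, spread=25553/97200
Step 6: max=12309863/5832000, min=11018137/5832000, spread=645863/2916000
Step 7: max=366145973/174960000, min=333694027/174960000, spread=16225973/87480000
Step 8: max=10906940783/5248800000, min=10088259217/5248800000, spread=409340783/2624400000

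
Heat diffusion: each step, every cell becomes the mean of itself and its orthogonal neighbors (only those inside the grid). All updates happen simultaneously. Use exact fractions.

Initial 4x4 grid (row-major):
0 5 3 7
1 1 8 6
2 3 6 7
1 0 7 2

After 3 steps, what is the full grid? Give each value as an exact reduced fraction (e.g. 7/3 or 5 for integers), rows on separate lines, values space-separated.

Answer: 193/80 937/300 1093/225 11633/2160
1637/800 6843/2000 27467/6000 41471/7200
5279/2400 5857/2000 28493/6000 37439/7200
1403/720 3647/1200 14617/3600 10967/2160

Derivation:
After step 1:
  2 9/4 23/4 16/3
  1 18/5 24/5 7
  7/4 12/5 31/5 21/4
  1 11/4 15/4 16/3
After step 2:
  7/4 17/5 68/15 217/36
  167/80 281/100 547/100 1343/240
  123/80 167/50 112/25 1427/240
  11/6 99/40 541/120 43/9
After step 3:
  193/80 937/300 1093/225 11633/2160
  1637/800 6843/2000 27467/6000 41471/7200
  5279/2400 5857/2000 28493/6000 37439/7200
  1403/720 3647/1200 14617/3600 10967/2160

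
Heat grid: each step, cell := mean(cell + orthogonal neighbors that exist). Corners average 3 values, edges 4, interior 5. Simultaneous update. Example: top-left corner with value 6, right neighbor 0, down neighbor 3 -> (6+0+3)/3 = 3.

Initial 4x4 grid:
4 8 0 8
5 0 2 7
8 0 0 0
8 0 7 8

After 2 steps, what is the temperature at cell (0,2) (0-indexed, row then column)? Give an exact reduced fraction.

Step 1: cell (0,2) = 9/2
Step 2: cell (0,2) = 143/40
Full grid after step 2:
  155/36 97/24 143/40 55/12
  109/24 273/100 307/100 37/10
  493/120 77/25 127/50 37/10
  43/9 433/120 143/40 25/6

Answer: 143/40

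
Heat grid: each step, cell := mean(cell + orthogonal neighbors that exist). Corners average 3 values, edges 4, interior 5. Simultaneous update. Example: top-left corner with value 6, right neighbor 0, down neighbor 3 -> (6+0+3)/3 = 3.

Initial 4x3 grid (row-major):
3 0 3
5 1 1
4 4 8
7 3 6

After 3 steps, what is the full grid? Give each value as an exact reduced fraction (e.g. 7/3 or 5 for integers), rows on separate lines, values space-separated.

Answer: 352/135 11453/4800 5027/2160
23317/7200 1523/500 11071/3600
29857/7200 24671/6000 7483/1800
2009/432 8573/1800 259/54

Derivation:
After step 1:
  8/3 7/4 4/3
  13/4 11/5 13/4
  5 4 19/4
  14/3 5 17/3
After step 2:
  23/9 159/80 19/9
  787/240 289/100 173/60
  203/48 419/100 53/12
  44/9 29/6 185/36
After step 3:
  352/135 11453/4800 5027/2160
  23317/7200 1523/500 11071/3600
  29857/7200 24671/6000 7483/1800
  2009/432 8573/1800 259/54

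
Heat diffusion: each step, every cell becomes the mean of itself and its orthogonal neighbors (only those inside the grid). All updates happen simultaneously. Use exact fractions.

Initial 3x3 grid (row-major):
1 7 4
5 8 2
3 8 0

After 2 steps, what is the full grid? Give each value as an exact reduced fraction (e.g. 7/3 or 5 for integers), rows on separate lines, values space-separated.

Answer: 163/36 59/12 77/18
239/48 47/10 103/24
43/9 233/48 139/36

Derivation:
After step 1:
  13/3 5 13/3
  17/4 6 7/2
  16/3 19/4 10/3
After step 2:
  163/36 59/12 77/18
  239/48 47/10 103/24
  43/9 233/48 139/36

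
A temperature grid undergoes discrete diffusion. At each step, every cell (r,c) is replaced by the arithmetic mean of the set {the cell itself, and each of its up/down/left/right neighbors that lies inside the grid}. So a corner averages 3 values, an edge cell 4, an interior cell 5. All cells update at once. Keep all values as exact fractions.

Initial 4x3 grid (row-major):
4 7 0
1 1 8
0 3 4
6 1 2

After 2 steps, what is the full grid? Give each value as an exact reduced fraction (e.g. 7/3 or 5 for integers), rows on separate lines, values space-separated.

Answer: 17/6 4 15/4
3 271/100 33/8
61/30 311/100 349/120
47/18 71/30 115/36

Derivation:
After step 1:
  4 3 5
  3/2 4 13/4
  5/2 9/5 17/4
  7/3 3 7/3
After step 2:
  17/6 4 15/4
  3 271/100 33/8
  61/30 311/100 349/120
  47/18 71/30 115/36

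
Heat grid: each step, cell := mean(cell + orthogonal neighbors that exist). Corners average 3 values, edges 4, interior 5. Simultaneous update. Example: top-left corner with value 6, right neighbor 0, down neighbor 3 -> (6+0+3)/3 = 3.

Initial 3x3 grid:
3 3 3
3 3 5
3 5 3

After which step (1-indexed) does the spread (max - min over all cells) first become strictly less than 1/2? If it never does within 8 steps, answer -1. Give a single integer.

Answer: 4

Derivation:
Step 1: max=13/3, min=3, spread=4/3
Step 2: max=153/40, min=3, spread=33/40
Step 3: max=2057/540, min=146/45, spread=61/108
Step 4: max=118639/32400, min=4411/1350, spread=511/1296
  -> spread < 1/2 first at step 4
Step 5: max=7061933/1944000, min=60401/18000, spread=4309/15552
Step 6: max=417303751/116640000, min=8221237/2430000, spread=36295/186624
Step 7: max=24880370597/6998400000, min=1993735831/583200000, spread=305773/2239488
Step 8: max=1483026670159/419904000000, min=20038575497/5832000000, spread=2575951/26873856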